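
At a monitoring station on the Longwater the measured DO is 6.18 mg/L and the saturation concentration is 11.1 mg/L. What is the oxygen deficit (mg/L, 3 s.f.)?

D = C_s − C = 11.1 − 6.18 = 4.92 mg/L.

D ≈ 4.92 mg/L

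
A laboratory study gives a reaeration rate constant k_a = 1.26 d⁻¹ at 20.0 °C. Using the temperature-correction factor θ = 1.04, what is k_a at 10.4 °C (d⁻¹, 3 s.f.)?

k_a(T₂) = k_a(T₁) · θ^(T₂−T₁) = 1.26 × 1.04^(10.4−20.0)
= 1.26 × 1.04^-9.60 = 1.26 × 0.6862 = 0.8647 d⁻¹.

k_a ≈ 0.865 d⁻¹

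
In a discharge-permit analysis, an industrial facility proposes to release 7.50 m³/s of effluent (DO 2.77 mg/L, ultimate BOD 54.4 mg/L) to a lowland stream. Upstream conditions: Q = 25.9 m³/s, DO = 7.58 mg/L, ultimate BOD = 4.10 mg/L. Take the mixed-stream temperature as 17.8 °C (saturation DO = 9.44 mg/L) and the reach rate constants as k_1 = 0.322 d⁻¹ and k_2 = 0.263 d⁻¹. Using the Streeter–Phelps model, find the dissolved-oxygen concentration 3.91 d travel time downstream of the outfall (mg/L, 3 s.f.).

Mixed DO = (25.9×7.58 + 7.50×2.77)/(25.9+7.50) = 217.1/33.40 = 6.500 mg/L.
Mixed L₀ = (25.9×4.10 + 7.50×54.4)/(33.40) = 514.2/33.40 = 15.39 mg/L.
Initial deficit D₀ = C_s − DO₀ = 9.44 − 6.500 = 2.940 mg/L.
D(3.91) = [0.322×15.39/(0.263−0.322)](e^(−0.322×3.91) − e^(−0.263×3.91)) + 2.940 e^(−0.263×3.91)
= -84.02 × (0.2839 − 0.3576) + 2.940 × 0.3576 = 7.241 mg/L.
DO = 9.44 − 7.241 = 2.199 mg/L.

DO ≈ 2.20 mg/L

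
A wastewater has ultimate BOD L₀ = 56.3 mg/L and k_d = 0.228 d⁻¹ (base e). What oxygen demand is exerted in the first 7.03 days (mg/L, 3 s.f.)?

y_t = L₀(1 − e^(−k_d t)) = 56.3 × (1 − e^(−0.228×7.03))
= 56.3 × (1 − 0.2013) = 56.3 × 0.7987 = 44.97 mg/L.

y ≈ 45.0 mg/L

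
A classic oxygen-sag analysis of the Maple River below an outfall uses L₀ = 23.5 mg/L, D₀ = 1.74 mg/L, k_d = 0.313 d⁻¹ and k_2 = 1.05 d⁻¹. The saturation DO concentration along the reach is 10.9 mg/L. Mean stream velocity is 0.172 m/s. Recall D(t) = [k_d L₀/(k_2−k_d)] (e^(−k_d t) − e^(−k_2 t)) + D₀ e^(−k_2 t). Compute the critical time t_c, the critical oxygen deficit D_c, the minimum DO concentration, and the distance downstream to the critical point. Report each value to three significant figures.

t_c ≈ 1.38 d; D_c ≈ 4.54 mg/L; min DO ≈ 6.36 mg/L; x_c ≈ 20.5 km

With k_2/k_d = 3.355 and 1 − D₀(k_2−k_d)/(k_d L₀) = 0.8257,
t_c = ln(3.355 × 0.8257) / (1.05 − 0.313) = ln(2.770) / 0.7370 = 1.019/0.7370 = 1.382 d.
D_c = (k_d/k_2) L₀ e^(−k_d t_c) = (0.313/1.05) × 23.5 × e^(−0.313×1.382) = 0.2981 × 23.5 × 0.6488 = 4.545 mg/L.
Minimum DO = C_s − D_c = 10.9 − 4.545 = 6.355 mg/L.
x_c = v t_c = 0.172 m/s × 1.382 d × 86400 s/d = 20540 m ≈ 20.5 km.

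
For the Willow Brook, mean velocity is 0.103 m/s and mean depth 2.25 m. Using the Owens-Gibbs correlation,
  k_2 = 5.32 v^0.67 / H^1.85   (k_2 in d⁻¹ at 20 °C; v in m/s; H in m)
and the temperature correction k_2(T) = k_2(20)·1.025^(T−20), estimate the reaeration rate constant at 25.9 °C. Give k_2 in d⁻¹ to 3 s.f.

k_2 ≈ 0.299 d⁻¹

k_2(20) = 5.32 × 0.103^0.67 / 2.25^1.85 = 5.32 × 0.2181 / 4.483 = 0.2588 d⁻¹.
k_2(25.9) = 0.2588 × 1.025^(25.9−20) = 0.2588 × 1.157 = 0.2994 d⁻¹.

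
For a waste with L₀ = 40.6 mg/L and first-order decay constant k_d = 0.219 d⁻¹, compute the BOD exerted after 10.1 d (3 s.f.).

y ≈ 36.2 mg/L

y_t = L₀(1 − e^(−k_d t)) = 40.6 × (1 − e^(−0.219×10.1))
= 40.6 × (1 − 0.1095) = 40.6 × 0.8905 = 36.15 mg/L.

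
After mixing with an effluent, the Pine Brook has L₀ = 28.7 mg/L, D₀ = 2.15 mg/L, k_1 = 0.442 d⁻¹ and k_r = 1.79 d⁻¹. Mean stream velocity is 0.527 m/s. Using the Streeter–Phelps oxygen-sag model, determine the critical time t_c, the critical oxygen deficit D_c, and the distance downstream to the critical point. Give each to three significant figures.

t_c ≈ 0.845 d; D_c ≈ 4.88 mg/L; x_c ≈ 38.5 km

t_c = [1/(k_r−k_1)] ln[(k_r/k_1)(1 − D₀(k_r−k_1)/(k_1 L₀))]
= [1/(1.79−0.442)] ln[(1.79/0.442)(1 − 2.15×1.348/(0.442×28.7))]
= (1/1.348) ln[4.050 × 0.7715] = 0.7418 × ln(3.125) = 0.7418 × 1.139 = 0.8452 d.
D_c = (k_1/k_r) L₀ e^(−k_1 t_c) = (0.442/1.79) × 28.7 × e^(−0.442×0.8452) = 0.2469 × 28.7 × 0.6883 = 4.878 mg/L.
x_c = v t_c = 0.527 m/s × 0.8452 d × 86400 s/d = 38480 m ≈ 38.5 km.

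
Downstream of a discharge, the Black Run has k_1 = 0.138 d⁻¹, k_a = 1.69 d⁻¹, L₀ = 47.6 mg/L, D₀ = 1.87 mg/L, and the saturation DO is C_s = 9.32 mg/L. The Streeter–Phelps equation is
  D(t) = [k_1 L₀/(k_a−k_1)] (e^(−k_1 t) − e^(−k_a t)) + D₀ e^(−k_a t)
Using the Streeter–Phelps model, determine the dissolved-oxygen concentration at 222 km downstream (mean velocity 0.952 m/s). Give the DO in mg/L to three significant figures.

Travel time t = x/v = 222 km / (0.952 m/s) = 222000 m / 0.952 m/s = 233200 s = 2.699 d.
k_1 L₀/(k_a−k_1) = 0.138×47.6/(1.69−0.138) = 6.569/1.552 = 4.232 mg/L.
e^(−k_1 t) = e^(−0.138×2.699) = 0.6890; e^(−k_a t) = e^(−1.69×2.699) = 0.01045.
D = 4.232 × (0.6890 − 0.01045) + 1.87 × 0.01045 = 2.872 + 0.01954 = 2.892 mg/L.
DO = C_s − D = 9.32 − 2.892 = 6.428 mg/L.

DO ≈ 6.43 mg/L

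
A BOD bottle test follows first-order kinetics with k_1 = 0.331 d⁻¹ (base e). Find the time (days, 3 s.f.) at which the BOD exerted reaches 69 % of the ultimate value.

y/L₀ = 1 − e^(−k_1 t) = 0.69 ⇒ e^(−k_1 t) = 0.310
t = −ln(0.310) / 0.331 = 1.171 / 0.331 = 3.538 d.

t ≈ 3.54 d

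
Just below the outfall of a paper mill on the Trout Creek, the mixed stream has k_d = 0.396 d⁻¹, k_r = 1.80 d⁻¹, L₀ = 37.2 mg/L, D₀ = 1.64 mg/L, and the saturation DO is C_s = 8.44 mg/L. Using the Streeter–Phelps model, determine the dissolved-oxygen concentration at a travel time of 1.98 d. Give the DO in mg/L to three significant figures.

k_d L₀/(k_r−k_d) = 0.396×37.2/(1.80−0.396) = 14.73/1.404 = 10.49 mg/L.
e^(−k_d t) = e^(−0.396×1.980) = 0.4565; e^(−k_r t) = e^(−1.80×1.980) = 0.02833.
D = 10.49 × (0.4565 − 0.02833) + 1.64 × 0.02833 = 4.493 + 0.04645 = 4.539 mg/L.
DO = C_s − D = 8.44 − 4.539 = 3.901 mg/L.

DO ≈ 3.90 mg/L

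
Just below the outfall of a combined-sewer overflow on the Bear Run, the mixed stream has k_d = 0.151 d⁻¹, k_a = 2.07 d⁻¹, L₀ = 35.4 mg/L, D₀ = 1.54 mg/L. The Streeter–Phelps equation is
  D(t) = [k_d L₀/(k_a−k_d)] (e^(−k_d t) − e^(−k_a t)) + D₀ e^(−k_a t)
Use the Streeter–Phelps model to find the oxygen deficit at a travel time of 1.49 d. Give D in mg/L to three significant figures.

k_d L₀/(k_a−k_d) = 0.151×35.4/(2.07−0.151) = 5.345/1.919 = 2.786 mg/L.
e^(−k_d t) = e^(−0.151×1.490) = 0.7985; e^(−k_a t) = e^(−2.07×1.490) = 0.04576.
D = 2.786 × (0.7985 − 0.04576) + 1.54 × 0.04576 = 2.097 + 0.07047 = 2.167 mg/L.

D ≈ 2.17 mg/L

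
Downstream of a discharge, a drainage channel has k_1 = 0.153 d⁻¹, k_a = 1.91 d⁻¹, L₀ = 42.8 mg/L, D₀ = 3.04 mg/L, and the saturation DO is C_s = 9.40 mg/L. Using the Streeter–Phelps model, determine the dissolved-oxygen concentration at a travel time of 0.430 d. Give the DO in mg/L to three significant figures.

DO ≈ 6.21 mg/L

k_1 L₀/(k_a−k_1) = 0.153×42.8/(1.91−0.153) = 6.548/1.757 = 3.727 mg/L.
e^(−k_1 t) = e^(−0.153×0.4300) = 0.9363; e^(−k_a t) = e^(−1.91×0.4300) = 0.4399.
D = 3.727 × (0.9363 − 0.4399) + 3.04 × 0.4399 = 1.850 + 1.337 = 3.188 mg/L.
DO = C_s − D = 9.40 − 3.188 = 6.212 mg/L.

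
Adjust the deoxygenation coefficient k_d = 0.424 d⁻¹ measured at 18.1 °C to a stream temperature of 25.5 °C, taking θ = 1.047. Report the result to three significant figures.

k_d(T₂) = k_d(T₁) · θ^(T₂−T₁) = 0.424 × 1.047^(25.5−18.1)
= 0.424 × 1.047^7.40 = 0.424 × 1.405 = 0.5956 d⁻¹.

k_d ≈ 0.596 d⁻¹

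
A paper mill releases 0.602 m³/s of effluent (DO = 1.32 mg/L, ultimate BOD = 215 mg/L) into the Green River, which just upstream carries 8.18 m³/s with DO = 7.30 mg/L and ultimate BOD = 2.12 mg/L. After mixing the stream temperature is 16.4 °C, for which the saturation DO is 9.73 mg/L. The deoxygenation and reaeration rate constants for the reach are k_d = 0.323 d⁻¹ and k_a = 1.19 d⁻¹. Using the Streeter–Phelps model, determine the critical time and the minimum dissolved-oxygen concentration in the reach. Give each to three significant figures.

Mixed DO = (8.18×7.30 + 0.602×1.32)/(8.18+0.602) = 60.51/8.782 = 6.890 mg/L.
Mixed L₀ = (8.18×2.12 + 0.602×215)/(8.782) = 146.8/8.782 = 16.71 mg/L.
Initial deficit D₀ = C_s − DO₀ = 9.73 − 6.890 = 2.840 mg/L.
t_c = (1/0.8670) ln[(1.19/0.323)(1 − 2.840×0.8670/(0.323×16.71))] = 1.153 × ln(2.004) = 0.8017 d.
D_c = (0.323/1.19) × 16.71 × e^(−0.323×0.8017) = 0.2714 × 16.71 × 0.7719 = 3.501 mg/L.
Minimum DO = 9.73 − 3.501 = 6.229 mg/L.

t_c ≈ 0.802 d; minimum DO ≈ 6.23 mg/L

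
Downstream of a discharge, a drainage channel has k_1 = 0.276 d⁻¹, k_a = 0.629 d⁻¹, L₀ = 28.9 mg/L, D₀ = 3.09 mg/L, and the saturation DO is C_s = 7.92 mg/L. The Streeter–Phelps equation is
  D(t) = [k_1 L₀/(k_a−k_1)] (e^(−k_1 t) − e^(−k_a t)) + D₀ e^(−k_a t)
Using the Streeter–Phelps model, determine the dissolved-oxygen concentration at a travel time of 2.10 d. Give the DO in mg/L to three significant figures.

DO ≈ 0.470 mg/L

k_1 L₀/(k_a−k_1) = 0.276×28.9/(0.629−0.276) = 7.976/0.3530 = 22.60 mg/L.
e^(−k_1 t) = e^(−0.276×2.100) = 0.5601; e^(−k_a t) = e^(−0.629×2.100) = 0.2669.
D = 22.60 × (0.5601 − 0.2669) + 3.09 × 0.2669 = 6.626 + 0.8247 = 7.450 mg/L.
DO = C_s − D = 7.92 − 7.450 = 0.4695 mg/L.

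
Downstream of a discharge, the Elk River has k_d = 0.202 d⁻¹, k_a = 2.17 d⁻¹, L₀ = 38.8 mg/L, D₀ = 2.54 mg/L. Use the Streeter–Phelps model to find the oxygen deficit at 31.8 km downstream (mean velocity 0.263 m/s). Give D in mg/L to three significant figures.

Travel time t = x/v = 31.8 km / (0.263 m/s) = 31800 m / 0.263 m/s = 120900 s = 1.399 d.
k_d L₀/(k_a−k_d) = 0.202×38.8/(2.17−0.202) = 7.838/1.968 = 3.983 mg/L.
e^(−k_d t) = e^(−0.202×1.399) = 0.7538; e^(−k_a t) = e^(−2.17×1.399) = 0.04799.
D = 3.983 × (0.7538 − 0.04799) + 2.54 × 0.04799 = 2.811 + 0.1219 = 2.933 mg/L.

D ≈ 2.93 mg/L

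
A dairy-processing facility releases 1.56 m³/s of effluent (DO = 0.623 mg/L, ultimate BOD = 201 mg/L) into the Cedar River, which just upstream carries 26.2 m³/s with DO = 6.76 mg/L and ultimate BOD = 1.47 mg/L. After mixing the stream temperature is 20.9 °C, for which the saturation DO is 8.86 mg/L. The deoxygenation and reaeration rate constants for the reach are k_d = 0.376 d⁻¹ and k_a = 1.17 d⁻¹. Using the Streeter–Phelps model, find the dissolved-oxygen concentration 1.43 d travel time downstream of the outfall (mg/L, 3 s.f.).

DO ≈ 6.02 mg/L

Mixed DO = (26.2×6.76 + 1.56×0.623)/(26.2+1.56) = 178.1/27.76 = 6.415 mg/L.
Mixed L₀ = (26.2×1.47 + 1.56×201)/(27.76) = 352.1/27.76 = 12.68 mg/L.
Initial deficit D₀ = C_s − DO₀ = 8.86 − 6.415 = 2.445 mg/L.
D(1.43) = [0.376×12.68/(1.17−0.376)](e^(−0.376×1.43) − e^(−1.17×1.43)) + 2.445 e^(−1.17×1.43)
= 6.006 × (0.5841 − 0.1877) + 2.445 × 0.1877 = 2.840 mg/L.
DO = 8.86 − 2.840 = 6.020 mg/L.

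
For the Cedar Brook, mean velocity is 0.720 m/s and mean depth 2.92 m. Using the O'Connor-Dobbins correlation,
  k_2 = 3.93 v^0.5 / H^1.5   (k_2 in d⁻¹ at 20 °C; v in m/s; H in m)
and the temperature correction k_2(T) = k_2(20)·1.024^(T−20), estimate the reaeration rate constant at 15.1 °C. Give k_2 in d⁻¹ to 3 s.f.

k_2(20) = 3.93 × 0.720^0.5 / 2.92^1.5 = 3.93 × 0.8485 / 4.990 = 0.6683 d⁻¹.
k_2(15.1) = 0.6683 × 1.024^(15.1−20) = 0.6683 × 0.8903 = 0.5950 d⁻¹.

k_2 ≈ 0.595 d⁻¹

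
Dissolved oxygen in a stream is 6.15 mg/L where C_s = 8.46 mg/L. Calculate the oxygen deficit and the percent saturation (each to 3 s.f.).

D = C_s − C = 8.46 − 6.15 = 2.31 mg/L.
% saturation = 6.15/8.46 × 100 = 72.7 %.

D ≈ 2.31 mg/L; 72.7 % saturation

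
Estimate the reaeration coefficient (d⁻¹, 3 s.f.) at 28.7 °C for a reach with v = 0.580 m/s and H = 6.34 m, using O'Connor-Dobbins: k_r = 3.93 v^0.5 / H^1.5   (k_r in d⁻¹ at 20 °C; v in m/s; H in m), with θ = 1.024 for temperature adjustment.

k_r ≈ 0.230 d⁻¹

k_r(20) = 3.93 × 0.580^0.5 / 6.34^1.5 = 3.93 × 0.7616 / 15.96 = 0.1875 d⁻¹.
k_r(28.7) = 0.1875 × 1.024^(28.7−20) = 0.1875 × 1.229 = 0.2305 d⁻¹.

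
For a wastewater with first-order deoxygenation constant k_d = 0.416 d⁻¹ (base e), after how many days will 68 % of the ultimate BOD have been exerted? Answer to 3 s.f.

y/L₀ = 1 − e^(−k_d t) = 0.68 ⇒ e^(−k_d t) = 0.320
t = −ln(0.320) / 0.416 = 1.139 / 0.416 = 2.739 d.

t ≈ 2.74 d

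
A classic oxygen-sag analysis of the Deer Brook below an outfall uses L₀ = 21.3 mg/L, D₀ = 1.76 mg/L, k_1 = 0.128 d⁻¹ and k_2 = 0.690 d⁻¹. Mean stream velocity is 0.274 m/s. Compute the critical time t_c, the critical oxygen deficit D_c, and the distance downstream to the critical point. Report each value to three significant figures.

At the critical point dD/dt = 0, so k_1 L₀ e^(−k_1 t) = k_2 D. Substituting D(t) from the Streeter–Phelps equation and solving for t gives
t_c = ln[(k_2/k_1)(1 − D₀(k_2−k_1)/(k_1 L₀))] / (k_2−k_1).
Here k_2−k_1 = 0.5620 d⁻¹ and 1 − D₀(k_2−k_1)/(k_1 L₀) = 1 − 1.76×0.5620/(0.128×21.3) = 0.6372, so
t_c = ln(5.391 × 0.6372) / 0.5620 = 1.234 / 0.5620 = 2.196 d.
L(t_c) = L₀ e^(−k_1 t_c) = 21.3 × 0.7550 = 16.08 mg/L, and at the critical point k_2 D_c = k_1 L, so D_c = (0.128/0.690) × 16.08 = 2.983 mg/L.
x_c = v t_c = 0.274 m/s × 2.196 d × 86400 s/d = 51980 m ≈ 52.0 km.

t_c ≈ 2.20 d; D_c ≈ 2.98 mg/L; x_c ≈ 52.0 km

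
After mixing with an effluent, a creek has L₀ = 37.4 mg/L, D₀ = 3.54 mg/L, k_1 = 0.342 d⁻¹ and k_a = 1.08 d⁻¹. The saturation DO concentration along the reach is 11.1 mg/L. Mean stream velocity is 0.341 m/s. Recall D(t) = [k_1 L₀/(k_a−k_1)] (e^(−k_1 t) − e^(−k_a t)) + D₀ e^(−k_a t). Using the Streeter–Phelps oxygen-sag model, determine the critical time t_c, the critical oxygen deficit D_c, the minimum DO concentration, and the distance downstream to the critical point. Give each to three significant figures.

t_c = [1/(k_a−k_1)] ln[(k_a/k_1)(1 − D₀(k_a−k_1)/(k_1 L₀))]
= [1/(1.08−0.342)] ln[(1.08/0.342)(1 − 3.54×0.7380/(0.342×37.4))]
= (1/0.7380) ln[3.158 × 0.7958] = 1.355 × ln(2.513) = 1.355 × 0.9214 = 1.249 d.
L(t_c) = L₀ e^(−k_1 t_c) = 37.4 × 0.6525 = 24.40 mg/L, and at the critical point k_a D_c = k_1 L, so D_c = (0.342/1.08) × 24.40 = 7.727 mg/L.
Minimum DO = C_s − D_c = 11.1 − 7.727 = 3.373 mg/L.
x_c = v t_c = 0.341 m/s × 1.249 d × 86400 s/d = 36790 m ≈ 36.8 km.

t_c ≈ 1.25 d; D_c ≈ 7.73 mg/L; min DO ≈ 3.37 mg/L; x_c ≈ 36.8 km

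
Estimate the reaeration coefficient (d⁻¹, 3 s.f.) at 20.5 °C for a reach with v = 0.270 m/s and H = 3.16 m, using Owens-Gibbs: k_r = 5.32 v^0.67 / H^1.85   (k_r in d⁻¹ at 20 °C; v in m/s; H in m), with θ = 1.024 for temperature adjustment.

k_r ≈ 0.266 d⁻¹

k_r(20) = 5.32 × 0.270^0.67 / 3.16^1.85 = 5.32 × 0.4159 / 8.403 = 0.2633 d⁻¹.
k_r(20.5) = 0.2633 × 1.024^(20.5−20) = 0.2633 × 1.012 = 0.2665 d⁻¹.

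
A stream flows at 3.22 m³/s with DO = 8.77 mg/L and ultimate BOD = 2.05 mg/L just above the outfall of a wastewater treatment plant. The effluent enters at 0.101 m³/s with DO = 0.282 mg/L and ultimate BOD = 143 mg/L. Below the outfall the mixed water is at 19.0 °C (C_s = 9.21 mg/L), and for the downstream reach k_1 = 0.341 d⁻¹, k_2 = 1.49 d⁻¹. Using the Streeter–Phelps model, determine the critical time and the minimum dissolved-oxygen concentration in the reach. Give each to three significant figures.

t_c ≈ 0.880 d; minimum DO ≈ 8.14 mg/L

Mixed DO = (3.22×8.77 + 0.101×0.282)/(3.22+0.101) = 28.27/3.321 = 8.512 mg/L.
Mixed L₀ = (3.22×2.05 + 0.101×143)/(3.321) = 21.04/3.321 = 6.337 mg/L.
Initial deficit D₀ = C_s − DO₀ = 9.21 − 8.512 = 0.6981 mg/L.
t_c = (1/1.149) ln[(1.49/0.341)(1 − 0.6981×1.149/(0.341×6.337))] = 0.8703 × ln(2.747) = 0.8796 d.
D_c = (0.341/1.49) × 6.337 × e^(−0.341×0.8796) = 0.2289 × 6.337 × 0.7409 = 1.074 mg/L.
Minimum DO = 9.21 − 1.074 = 8.136 mg/L.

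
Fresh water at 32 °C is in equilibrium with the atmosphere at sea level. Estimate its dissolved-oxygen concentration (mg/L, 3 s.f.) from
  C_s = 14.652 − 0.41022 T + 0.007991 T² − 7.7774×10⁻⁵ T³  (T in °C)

C_s = 14.652 − 0.41022×32 + 0.007991×32² − 7.7774×10⁻⁵×32³ = 7.159 mg/L.

C_s ≈ 7.16 mg/L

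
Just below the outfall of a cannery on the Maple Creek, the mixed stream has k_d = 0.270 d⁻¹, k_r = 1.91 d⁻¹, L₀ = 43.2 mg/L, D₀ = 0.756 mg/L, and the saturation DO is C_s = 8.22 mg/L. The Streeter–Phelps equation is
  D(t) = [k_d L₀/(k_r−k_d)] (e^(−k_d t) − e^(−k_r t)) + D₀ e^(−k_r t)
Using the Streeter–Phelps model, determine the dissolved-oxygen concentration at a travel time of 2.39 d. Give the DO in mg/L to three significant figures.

k_d L₀/(k_r−k_d) = 0.270×43.2/(1.91−0.270) = 11.66/1.640 = 7.112 mg/L.
e^(−k_d t) = e^(−0.270×2.390) = 0.5245; e^(−k_r t) = e^(−1.91×2.390) = 0.01041.
D = 7.112 × (0.5245 − 0.01041) + 0.756 × 0.01041 = 3.656 + 0.007871 = 3.664 mg/L.
DO = C_s − D = 8.22 − 3.664 = 4.556 mg/L.

DO ≈ 4.56 mg/L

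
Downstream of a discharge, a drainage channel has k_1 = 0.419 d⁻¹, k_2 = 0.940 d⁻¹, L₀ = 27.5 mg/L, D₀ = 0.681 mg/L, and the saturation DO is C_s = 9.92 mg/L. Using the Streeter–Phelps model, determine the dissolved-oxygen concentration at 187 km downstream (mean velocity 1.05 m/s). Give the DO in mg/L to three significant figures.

Travel time t = x/v = 187 km / (1.05 m/s) = 187000 m / 1.05 m/s = 178100 s = 2.061 d.
k_1 L₀/(k_2−k_1) = 0.419×27.5/(0.940−0.419) = 11.52/0.5210 = 22.12 mg/L.
e^(−k_1 t) = e^(−0.419×2.061) = 0.4216; e^(−k_2 t) = e^(−0.940×2.061) = 0.1440.
D = 22.12 × (0.4216 − 0.1440) + 0.681 × 0.1440 = 6.139 + 0.09810 = 6.237 mg/L.
DO = C_s − D = 9.92 − 6.237 = 3.683 mg/L.

DO ≈ 3.68 mg/L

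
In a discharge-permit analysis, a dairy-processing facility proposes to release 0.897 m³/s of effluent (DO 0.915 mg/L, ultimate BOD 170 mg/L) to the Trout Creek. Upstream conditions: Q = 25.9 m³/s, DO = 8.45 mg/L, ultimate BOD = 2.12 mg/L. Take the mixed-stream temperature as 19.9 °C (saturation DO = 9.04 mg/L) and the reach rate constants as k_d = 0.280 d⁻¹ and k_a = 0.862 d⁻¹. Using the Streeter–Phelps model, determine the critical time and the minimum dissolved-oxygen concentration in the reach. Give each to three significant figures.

t_c ≈ 1.49 d; minimum DO ≈ 7.38 mg/L

Mixed DO = (25.9×8.45 + 0.897×0.915)/(25.9+0.897) = 219.7/26.80 = 8.198 mg/L.
Mixed L₀ = (25.9×2.12 + 0.897×170)/(26.80) = 207.4/26.80 = 7.740 mg/L.
Initial deficit D₀ = C_s − DO₀ = 9.04 − 8.198 = 0.8422 mg/L.
t_c = (1/0.5820) ln[(0.862/0.280)(1 − 0.8422×0.5820/(0.280×7.740))] = 1.718 × ln(2.382) = 1.491 d.
D_c = (0.280/0.862) × 7.740 × e^(−0.280×1.491) = 0.3248 × 7.740 × 0.6586 = 1.656 mg/L.
Minimum DO = 9.04 − 1.656 = 7.384 mg/L.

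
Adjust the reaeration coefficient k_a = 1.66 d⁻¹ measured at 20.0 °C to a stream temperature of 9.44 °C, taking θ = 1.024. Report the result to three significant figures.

k_a ≈ 1.29 d⁻¹

k_a(T₂) = k_a(T₁) · θ^(T₂−T₁) = 1.66 × 1.024^(9.44−20.0)
= 1.66 × 1.024^-10.6 = 1.66 × 0.7785 = 1.292 d⁻¹.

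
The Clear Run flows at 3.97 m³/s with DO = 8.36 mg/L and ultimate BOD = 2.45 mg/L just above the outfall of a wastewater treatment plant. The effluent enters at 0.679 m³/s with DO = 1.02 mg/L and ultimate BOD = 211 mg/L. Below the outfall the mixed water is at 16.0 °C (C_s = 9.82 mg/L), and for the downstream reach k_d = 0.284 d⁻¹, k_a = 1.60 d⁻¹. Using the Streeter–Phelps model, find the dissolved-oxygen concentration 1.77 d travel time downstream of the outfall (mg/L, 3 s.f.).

DO ≈ 5.79 mg/L

Mixed DO = (3.97×8.36 + 0.679×1.02)/(3.97+0.679) = 33.88/4.649 = 7.288 mg/L.
Mixed L₀ = (3.97×2.45 + 0.679×211)/(4.649) = 153.0/4.649 = 32.91 mg/L.
Initial deficit D₀ = C_s − DO₀ = 9.82 − 7.288 = 2.532 mg/L.
D(1.77) = [0.284×32.91/(1.60−0.284)](e^(−0.284×1.77) − e^(−1.60×1.77)) + 2.532 e^(−1.60×1.77)
= 7.102 × (0.6049 − 0.05889) + 2.532 × 0.05889 = 4.027 mg/L.
DO = 9.82 − 4.027 = 5.793 mg/L.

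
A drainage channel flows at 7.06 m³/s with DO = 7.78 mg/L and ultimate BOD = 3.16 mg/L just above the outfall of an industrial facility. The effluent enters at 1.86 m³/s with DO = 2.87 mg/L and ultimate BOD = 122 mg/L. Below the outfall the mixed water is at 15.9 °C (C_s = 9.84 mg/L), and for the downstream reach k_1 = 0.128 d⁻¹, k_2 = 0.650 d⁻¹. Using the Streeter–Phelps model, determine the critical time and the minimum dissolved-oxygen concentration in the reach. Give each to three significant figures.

t_c ≈ 1.97 d; minimum DO ≈ 5.56 mg/L

Mixed DO = (7.06×7.78 + 1.86×2.87)/(7.06+1.86) = 60.27/8.920 = 6.756 mg/L.
Mixed L₀ = (7.06×3.16 + 1.86×122)/(8.920) = 249.2/8.920 = 27.94 mg/L.
Initial deficit D₀ = C_s − DO₀ = 9.84 − 6.756 = 3.084 mg/L.
t_c = (1/0.5220) ln[(0.650/0.128)(1 − 3.084×0.5220/(0.128×27.94))] = 1.916 × ln(2.792) = 1.967 d.
D_c = (0.128/0.650) × 27.94 × e^(−0.128×1.967) = 0.1969 × 27.94 × 0.7774 = 4.277 mg/L.
Minimum DO = 9.84 − 4.277 = 5.563 mg/L.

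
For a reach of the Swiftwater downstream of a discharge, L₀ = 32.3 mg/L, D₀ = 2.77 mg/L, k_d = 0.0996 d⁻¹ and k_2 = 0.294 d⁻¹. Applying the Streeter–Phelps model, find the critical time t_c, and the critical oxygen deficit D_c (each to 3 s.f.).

With k_2/k_d = 2.952 and 1 − D₀(k_2−k_d)/(k_d L₀) = 0.8326,
t_c = ln(2.952 × 0.8326) / (0.294 − 0.0996) = ln(2.458) / 0.1944 = 0.8992/0.1944 = 4.626 d.
L(t_c) = L₀ e^(−k_d t_c) = 32.3 × 0.6308 = 20.38 mg/L, and at the critical point k_2 D_c = k_d L, so D_c = (0.0996/0.294) × 20.38 = 6.903 mg/L.

t_c ≈ 4.63 d; D_c ≈ 6.90 mg/L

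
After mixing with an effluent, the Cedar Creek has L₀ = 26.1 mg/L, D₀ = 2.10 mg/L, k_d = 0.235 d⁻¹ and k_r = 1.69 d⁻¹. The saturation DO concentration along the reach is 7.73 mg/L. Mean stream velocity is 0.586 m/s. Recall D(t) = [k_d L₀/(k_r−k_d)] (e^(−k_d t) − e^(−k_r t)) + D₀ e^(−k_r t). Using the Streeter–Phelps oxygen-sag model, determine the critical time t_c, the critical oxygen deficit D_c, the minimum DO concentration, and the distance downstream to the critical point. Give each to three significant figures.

t_c ≈ 0.882 d; D_c ≈ 2.95 mg/L; min DO ≈ 4.78 mg/L; x_c ≈ 44.7 km

With k_r/k_d = 7.191 and 1 − D₀(k_r−k_d)/(k_d L₀) = 0.5018,
t_c = ln(7.191 × 0.5018) / (1.69 − 0.235) = ln(3.609) / 1.455 = 1.283/1.455 = 0.8821 d.
L(t_c) = L₀ e^(−k_d t_c) = 26.1 × 0.8128 = 21.21 mg/L, and at the critical point k_r D_c = k_d L, so D_c = (0.235/1.69) × 21.21 = 2.950 mg/L.
Minimum DO = C_s − D_c = 7.73 − 2.950 = 4.780 mg/L.
x_c = v t_c = 0.586 m/s × 0.8821 d × 86400 s/d = 44660 m ≈ 44.7 km.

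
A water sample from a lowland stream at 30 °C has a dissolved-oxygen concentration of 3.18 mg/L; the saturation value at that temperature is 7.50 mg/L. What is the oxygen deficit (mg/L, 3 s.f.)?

D ≈ 4.32 mg/L

D = C_s − C = 7.50 − 3.18 = 4.32 mg/L.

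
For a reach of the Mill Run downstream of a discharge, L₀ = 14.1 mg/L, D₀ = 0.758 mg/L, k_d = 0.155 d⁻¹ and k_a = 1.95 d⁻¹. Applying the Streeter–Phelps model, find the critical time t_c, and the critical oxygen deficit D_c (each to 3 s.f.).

With k_a/k_d = 12.58 and 1 − D₀(k_a−k_d)/(k_d L₀) = 0.3774,
t_c = ln(12.58 × 0.3774) / (1.95 − 0.155) = ln(4.748) / 1.795 = 1.558/1.795 = 0.8679 d.
D_c = (k_d/k_a) L₀ e^(−k_d t_c) = (0.155/1.95) × 14.1 × e^(−0.155×0.8679) = 0.07949 × 14.1 × 0.8741 = 0.9797 mg/L.

t_c ≈ 0.868 d; D_c ≈ 0.980 mg/L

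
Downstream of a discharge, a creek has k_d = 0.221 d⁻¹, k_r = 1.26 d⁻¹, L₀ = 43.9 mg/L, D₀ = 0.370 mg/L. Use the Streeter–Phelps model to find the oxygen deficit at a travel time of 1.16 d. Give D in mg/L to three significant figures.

k_d L₀/(k_r−k_d) = 0.221×43.9/(1.26−0.221) = 9.702/1.039 = 9.338 mg/L.
e^(−k_d t) = e^(−0.221×1.160) = 0.7739; e^(−k_r t) = e^(−1.26×1.160) = 0.2319.
D = 9.338 × (0.7739 − 0.2319) + 0.370 × 0.2319 = 5.061 + 0.08579 = 5.147 mg/L.

D ≈ 5.15 mg/L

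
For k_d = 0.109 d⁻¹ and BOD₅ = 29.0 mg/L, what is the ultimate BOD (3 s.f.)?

L₀ ≈ 69.0 mg/L

BOD₅ = L₀(1 − e^(−5k_d)) ⇒ L₀ = BOD₅ / (1 − e^(−5×0.109))
= 29.0 / (1 − 0.5798) = 29.0 / 0.4202 = 69.02 mg/L.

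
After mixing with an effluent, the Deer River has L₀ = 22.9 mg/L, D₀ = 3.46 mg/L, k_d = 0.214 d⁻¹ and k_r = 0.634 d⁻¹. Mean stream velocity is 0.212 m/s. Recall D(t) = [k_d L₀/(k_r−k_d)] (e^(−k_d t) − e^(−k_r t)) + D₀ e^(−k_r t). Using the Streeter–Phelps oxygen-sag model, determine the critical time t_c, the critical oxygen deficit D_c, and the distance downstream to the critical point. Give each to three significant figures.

t_c ≈ 1.75 d; D_c ≈ 5.32 mg/L; x_c ≈ 32.0 km

t_c = [1/(k_r−k_d)] ln[(k_r/k_d)(1 − D₀(k_r−k_d)/(k_d L₀))]
= [1/(0.634−0.214)] ln[(0.634/0.214)(1 − 3.46×0.4200/(0.214×22.9))]
= (1/0.4200) ln[2.963 × 0.7035] = 2.381 × ln(2.084) = 2.381 × 0.7343 = 1.748 d.
L(t_c) = L₀ e^(−k_d t_c) = 22.9 × 0.6879 = 15.75 mg/L, and at the critical point k_r D_c = k_d L, so D_c = (0.214/0.634) × 15.75 = 5.317 mg/L.
x_c = v t_c = 0.212 m/s × 1.748 d × 86400 s/d = 32030 m ≈ 32.0 km.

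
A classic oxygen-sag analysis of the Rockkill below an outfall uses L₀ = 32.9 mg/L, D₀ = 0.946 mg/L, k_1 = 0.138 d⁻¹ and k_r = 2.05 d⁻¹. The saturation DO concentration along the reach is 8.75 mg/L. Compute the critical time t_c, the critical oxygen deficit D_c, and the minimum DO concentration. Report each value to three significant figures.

t_c ≈ 1.15 d; D_c ≈ 1.89 mg/L; min DO ≈ 6.86 mg/L

t_c = [1/(k_r−k_1)] ln[(k_r/k_1)(1 − D₀(k_r−k_1)/(k_1 L₀))]
= [1/(2.05−0.138)] ln[(2.05/0.138)(1 − 0.946×1.912/(0.138×32.9))]
= (1/1.912) ln[14.86 × 0.6016] = 0.5230 × ln(8.937) = 0.5230 × 2.190 = 1.146 d.
L(t_c) = L₀ e^(−k_1 t_c) = 32.9 × 0.8538 = 28.09 mg/L, and at the critical point k_r D_c = k_1 L, so D_c = (0.138/2.05) × 28.09 = 1.891 mg/L.
Minimum DO = C_s − D_c = 8.75 − 1.891 = 6.859 mg/L.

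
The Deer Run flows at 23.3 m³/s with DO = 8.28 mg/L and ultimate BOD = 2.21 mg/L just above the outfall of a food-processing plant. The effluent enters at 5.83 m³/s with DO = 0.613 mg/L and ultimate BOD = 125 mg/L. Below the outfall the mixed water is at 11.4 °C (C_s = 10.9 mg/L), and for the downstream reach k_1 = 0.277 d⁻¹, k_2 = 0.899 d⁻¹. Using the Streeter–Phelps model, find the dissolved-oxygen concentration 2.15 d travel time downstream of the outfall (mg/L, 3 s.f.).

DO ≈ 5.45 mg/L

Mixed DO = (23.3×8.28 + 5.83×0.613)/(23.3+5.83) = 196.5/29.13 = 6.746 mg/L.
Mixed L₀ = (23.3×2.21 + 5.83×125)/(29.13) = 780.2/29.13 = 26.78 mg/L.
Initial deficit D₀ = C_s − DO₀ = 10.9 − 6.746 = 4.154 mg/L.
D(2.15) = [0.277×26.78/(0.899−0.277)](e^(−0.277×2.15) − e^(−0.899×2.15)) + 4.154 e^(−0.899×2.15)
= 11.93 × (0.5513 − 0.1447) + 4.154 × 0.1447 = 5.450 mg/L.
DO = 10.9 − 5.450 = 5.450 mg/L.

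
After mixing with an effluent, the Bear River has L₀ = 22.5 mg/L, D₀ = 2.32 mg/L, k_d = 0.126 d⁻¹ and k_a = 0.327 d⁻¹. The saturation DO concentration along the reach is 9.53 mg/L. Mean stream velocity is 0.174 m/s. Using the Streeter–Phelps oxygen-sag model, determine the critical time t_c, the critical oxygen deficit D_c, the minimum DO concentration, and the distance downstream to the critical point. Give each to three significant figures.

t_c ≈ 3.85 d; D_c ≈ 5.34 mg/L; min DO ≈ 4.19 mg/L; x_c ≈ 57.9 km

With k_a/k_d = 2.595 and 1 − D₀(k_a−k_d)/(k_d L₀) = 0.8355,
t_c = ln(2.595 × 0.8355) / (0.327 − 0.126) = ln(2.168) / 0.2010 = 0.7740/0.2010 = 3.851 d.
L(t_c) = L₀ e^(−k_d t_c) = 22.5 × 0.6156 = 13.85 mg/L, and at the critical point k_a D_c = k_d L, so D_c = (0.126/0.327) × 13.85 = 5.337 mg/L.
Minimum DO = C_s − D_c = 9.53 − 5.337 = 4.193 mg/L.
x_c = v t_c = 0.174 m/s × 3.851 d × 86400 s/d = 57890 m ≈ 57.9 km.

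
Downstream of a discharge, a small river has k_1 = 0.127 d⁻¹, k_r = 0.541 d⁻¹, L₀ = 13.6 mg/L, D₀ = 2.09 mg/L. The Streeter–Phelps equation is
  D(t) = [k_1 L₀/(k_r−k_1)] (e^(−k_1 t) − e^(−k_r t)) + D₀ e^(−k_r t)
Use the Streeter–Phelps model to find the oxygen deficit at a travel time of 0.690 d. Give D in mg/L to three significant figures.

D ≈ 2.39 mg/L

k_1 L₀/(k_r−k_1) = 0.127×13.6/(0.541−0.127) = 1.727/0.4140 = 4.172 mg/L.
e^(−k_1 t) = e^(−0.127×0.6900) = 0.9161; e^(−k_r t) = e^(−0.541×0.6900) = 0.6885.
D = 4.172 × (0.9161 − 0.6885) + 2.09 × 0.6885 = 0.9497 + 1.439 = 2.389 mg/L.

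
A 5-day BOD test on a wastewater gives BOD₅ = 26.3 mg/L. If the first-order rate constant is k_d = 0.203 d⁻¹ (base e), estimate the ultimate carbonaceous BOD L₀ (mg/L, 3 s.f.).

L₀ ≈ 41.2 mg/L

BOD₅ = L₀(1 − e^(−5k_d)) ⇒ L₀ = BOD₅ / (1 − e^(−5×0.203))
= 26.3 / (1 − 0.3624) = 26.3 / 0.6376 = 41.25 mg/L.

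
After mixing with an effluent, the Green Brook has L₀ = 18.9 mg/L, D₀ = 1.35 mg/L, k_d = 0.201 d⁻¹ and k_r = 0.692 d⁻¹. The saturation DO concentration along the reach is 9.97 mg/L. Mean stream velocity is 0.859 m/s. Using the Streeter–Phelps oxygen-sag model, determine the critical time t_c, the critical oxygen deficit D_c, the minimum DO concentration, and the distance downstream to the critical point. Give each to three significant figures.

With k_r/k_d = 3.443 and 1 − D₀(k_r−k_d)/(k_d L₀) = 0.8255,
t_c = ln(3.443 × 0.8255) / (0.692 − 0.201) = ln(2.842) / 0.4910 = 1.045/0.4910 = 2.127 d.
L(t_c) = L₀ e^(−k_d t_c) = 18.9 × 0.6521 = 12.32 mg/L, and at the critical point k_r D_c = k_d L, so D_c = (0.201/0.692) × 12.32 = 3.580 mg/L.
Minimum DO = C_s − D_c = 9.97 − 3.580 = 6.390 mg/L.
x_c = v t_c = 0.859 m/s × 2.127 d × 86400 s/d = 157900 m ≈ 158 km.

t_c ≈ 2.13 d; D_c ≈ 3.58 mg/L; min DO ≈ 6.39 mg/L; x_c ≈ 158 km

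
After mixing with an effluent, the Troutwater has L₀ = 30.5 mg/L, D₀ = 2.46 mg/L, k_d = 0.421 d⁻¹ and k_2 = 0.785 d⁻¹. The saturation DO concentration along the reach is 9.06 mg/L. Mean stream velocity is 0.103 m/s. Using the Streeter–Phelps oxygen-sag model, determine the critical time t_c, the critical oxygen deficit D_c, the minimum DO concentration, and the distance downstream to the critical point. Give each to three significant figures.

With k_2/k_d = 1.865 and 1 − D₀(k_2−k_d)/(k_d L₀) = 0.9303,
t_c = ln(1.865 × 0.9303) / (0.785 − 0.421) = ln(1.735) / 0.3640 = 0.5508/0.3640 = 1.513 d.
D_c = (k_d/k_2) L₀ e^(−k_d t_c) = (0.421/0.785) × 30.5 × e^(−0.421×1.513) = 0.5363 × 30.5 × 0.5289 = 8.651 mg/L.
Minimum DO = C_s − D_c = 9.06 − 8.651 = 0.4091 mg/L.
x_c = v t_c = 0.103 m/s × 1.513 d × 86400 s/d = 13470 m ≈ 13.5 km.

t_c ≈ 1.51 d; D_c ≈ 8.65 mg/L; min DO ≈ 0.409 mg/L; x_c ≈ 13.5 km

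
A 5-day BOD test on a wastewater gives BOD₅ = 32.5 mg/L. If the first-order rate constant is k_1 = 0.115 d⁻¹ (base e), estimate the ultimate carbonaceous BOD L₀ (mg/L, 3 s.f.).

BOD₅ = L₀(1 − e^(−5k_1)) ⇒ L₀ = BOD₅ / (1 − e^(−5×0.115))
= 32.5 / (1 − 0.5627) = 32.5 / 0.4373 = 74.32 mg/L.

L₀ ≈ 74.3 mg/L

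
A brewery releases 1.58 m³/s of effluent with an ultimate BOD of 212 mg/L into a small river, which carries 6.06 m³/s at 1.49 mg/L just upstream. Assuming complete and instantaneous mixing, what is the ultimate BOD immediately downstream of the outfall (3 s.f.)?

Flow-weighted mixing: C = (Q_r C_r + Q_w C_w)/(Q_r + Q_w)
= (6.06×1.49 + 1.58×212)/(6.06 + 1.58) = 344.0/7.640 = 45.02 mg/L.

45.0 mg/L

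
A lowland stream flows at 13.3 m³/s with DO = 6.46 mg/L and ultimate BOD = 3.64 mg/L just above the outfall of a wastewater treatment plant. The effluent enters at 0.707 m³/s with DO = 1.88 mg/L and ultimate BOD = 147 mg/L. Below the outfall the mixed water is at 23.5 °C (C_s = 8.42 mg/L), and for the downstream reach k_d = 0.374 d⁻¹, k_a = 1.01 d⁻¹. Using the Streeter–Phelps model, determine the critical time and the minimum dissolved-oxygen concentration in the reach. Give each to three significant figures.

t_c ≈ 0.902 d; minimum DO ≈ 5.55 mg/L

Mixed DO = (13.3×6.46 + 0.707×1.88)/(13.3+0.707) = 87.25/14.01 = 6.229 mg/L.
Mixed L₀ = (13.3×3.64 + 0.707×147)/(14.01) = 152.3/14.01 = 10.88 mg/L.
Initial deficit D₀ = C_s − DO₀ = 8.42 − 6.229 = 2.191 mg/L.
t_c = (1/0.6360) ln[(1.01/0.374)(1 − 2.191×0.6360/(0.374×10.88))] = 1.572 × ln(1.775) = 0.9025 d.
D_c = (0.374/1.01) × 10.88 × e^(−0.374×0.9025) = 0.3703 × 10.88 × 0.7135 = 2.874 mg/L.
Minimum DO = 8.42 − 2.874 = 5.546 mg/L.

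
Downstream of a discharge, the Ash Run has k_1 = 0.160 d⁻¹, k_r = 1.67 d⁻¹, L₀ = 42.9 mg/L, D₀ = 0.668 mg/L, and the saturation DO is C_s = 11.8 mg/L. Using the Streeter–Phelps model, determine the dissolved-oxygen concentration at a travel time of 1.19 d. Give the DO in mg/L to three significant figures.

k_1 L₀/(k_r−k_1) = 0.160×42.9/(1.67−0.160) = 6.864/1.510 = 4.546 mg/L.
e^(−k_1 t) = e^(−0.160×1.190) = 0.8266; e^(−k_r t) = e^(−1.67×1.190) = 0.1371.
D = 4.546 × (0.8266 − 0.1371) + 0.668 × 0.1371 = 3.135 + 0.09156 = 3.226 mg/L.
DO = C_s − D = 11.8 − 3.226 = 8.574 mg/L.

DO ≈ 8.57 mg/L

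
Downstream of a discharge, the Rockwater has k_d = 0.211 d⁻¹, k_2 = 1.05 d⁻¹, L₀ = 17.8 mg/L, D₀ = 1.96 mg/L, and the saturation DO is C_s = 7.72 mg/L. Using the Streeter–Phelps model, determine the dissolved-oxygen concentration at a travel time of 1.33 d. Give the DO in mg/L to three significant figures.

DO ≈ 4.96 mg/L

k_d L₀/(k_2−k_d) = 0.211×17.8/(1.05−0.211) = 3.756/0.8390 = 4.477 mg/L.
e^(−k_d t) = e^(−0.211×1.330) = 0.7553; e^(−k_2 t) = e^(−1.05×1.330) = 0.2475.
D = 4.477 × (0.7553 − 0.2475) + 1.96 × 0.2475 = 2.273 + 0.4850 = 2.758 mg/L.
DO = C_s − D = 7.72 − 2.758 = 4.962 mg/L.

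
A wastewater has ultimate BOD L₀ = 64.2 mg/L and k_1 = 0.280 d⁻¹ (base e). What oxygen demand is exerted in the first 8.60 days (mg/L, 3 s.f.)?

y_t = L₀(1 − e^(−k_1 t)) = 64.2 × (1 − e^(−0.280×8.60))
= 64.2 × (1 − 0.09000) = 64.2 × 0.9100 = 58.42 mg/L.

y ≈ 58.4 mg/L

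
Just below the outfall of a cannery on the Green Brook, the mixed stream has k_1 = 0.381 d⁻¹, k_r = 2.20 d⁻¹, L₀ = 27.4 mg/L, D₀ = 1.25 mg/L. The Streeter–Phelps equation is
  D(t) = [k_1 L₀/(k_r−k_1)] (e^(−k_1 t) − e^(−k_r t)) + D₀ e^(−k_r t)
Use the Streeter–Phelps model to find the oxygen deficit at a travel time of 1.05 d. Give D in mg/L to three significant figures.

k_1 L₀/(k_r−k_1) = 0.381×27.4/(2.20−0.381) = 10.44/1.819 = 5.739 mg/L.
e^(−k_1 t) = e^(−0.381×1.050) = 0.6703; e^(−k_r t) = e^(−2.20×1.050) = 0.09926.
D = 5.739 × (0.6703 − 0.09926) + 1.25 × 0.09926 = 3.277 + 0.1241 = 3.401 mg/L.

D ≈ 3.40 mg/L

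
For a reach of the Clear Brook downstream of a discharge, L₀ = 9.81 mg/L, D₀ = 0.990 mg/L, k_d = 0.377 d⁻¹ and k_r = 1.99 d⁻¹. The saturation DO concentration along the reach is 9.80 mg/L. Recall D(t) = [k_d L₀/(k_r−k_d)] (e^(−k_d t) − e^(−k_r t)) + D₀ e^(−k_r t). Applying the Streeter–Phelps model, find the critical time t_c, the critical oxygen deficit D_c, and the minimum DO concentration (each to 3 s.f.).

t_c ≈ 0.681 d; D_c ≈ 1.44 mg/L; min DO ≈ 8.36 mg/L

With k_r/k_d = 5.279 and 1 − D₀(k_r−k_d)/(k_d L₀) = 0.5682,
t_c = ln(5.279 × 0.5682) / (1.99 − 0.377) = ln(2.999) / 1.613 = 1.098/1.613 = 0.6810 d.
L(t_c) = L₀ e^(−k_d t_c) = 9.81 × 0.7736 = 7.589 mg/L, and at the critical point k_r D_c = k_d L, so D_c = (0.377/1.99) × 7.589 = 1.438 mg/L.
Minimum DO = C_s − D_c = 9.80 − 1.438 = 8.362 mg/L.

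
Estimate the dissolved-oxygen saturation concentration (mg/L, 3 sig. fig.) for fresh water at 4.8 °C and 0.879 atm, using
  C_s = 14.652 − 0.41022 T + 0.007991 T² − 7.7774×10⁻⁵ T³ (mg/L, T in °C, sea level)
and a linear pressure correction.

C_s ≈ 11.3 mg/L

At sea level: C_s = 14.652 − 0.41022×4.8 + 0.007991×4.8² − 7.7774×10⁻⁵×4.8³ = 12.86 mg/L.
Pressure correction: C_s' = 12.86 × 0.879 = 11.30 mg/L.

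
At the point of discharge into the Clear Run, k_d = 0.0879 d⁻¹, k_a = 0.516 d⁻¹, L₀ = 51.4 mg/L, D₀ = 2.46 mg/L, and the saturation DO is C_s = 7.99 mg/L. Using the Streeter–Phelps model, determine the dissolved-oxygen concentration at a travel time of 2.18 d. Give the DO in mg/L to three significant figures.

k_d L₀/(k_a−k_d) = 0.0879×51.4/(0.516−0.0879) = 4.518/0.4281 = 10.55 mg/L.
e^(−k_d t) = e^(−0.0879×2.180) = 0.8256; e^(−k_a t) = e^(−0.516×2.180) = 0.3247.
D = 10.55 × (0.8256 − 0.3247) + 2.46 × 0.3247 = 5.287 + 0.7987 = 6.085 mg/L.
DO = C_s − D = 7.99 − 6.085 = 1.905 mg/L.

DO ≈ 1.90 mg/L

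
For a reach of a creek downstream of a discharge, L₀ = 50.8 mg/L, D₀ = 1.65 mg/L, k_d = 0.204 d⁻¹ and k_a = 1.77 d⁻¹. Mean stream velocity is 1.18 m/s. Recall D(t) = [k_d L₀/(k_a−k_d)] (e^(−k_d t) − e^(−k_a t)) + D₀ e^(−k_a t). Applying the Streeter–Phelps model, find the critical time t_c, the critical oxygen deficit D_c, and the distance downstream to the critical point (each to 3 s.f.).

t_c ≈ 1.20 d; D_c ≈ 4.59 mg/L; x_c ≈ 122 km

With k_a/k_d = 8.676 and 1 − D₀(k_a−k_d)/(k_d L₀) = 0.7507,
t_c = ln(8.676 × 0.7507) / (1.77 − 0.204) = ln(6.513) / 1.566 = 1.874/1.566 = 1.197 d.
L(t_c) = L₀ e^(−k_d t_c) = 50.8 × 0.7834 = 39.80 mg/L, and at the critical point k_a D_c = k_d L, so D_c = (0.204/1.77) × 39.80 = 4.587 mg/L.
x_c = v t_c = 1.18 m/s × 1.197 d × 86400 s/d = 122000 m ≈ 122 km.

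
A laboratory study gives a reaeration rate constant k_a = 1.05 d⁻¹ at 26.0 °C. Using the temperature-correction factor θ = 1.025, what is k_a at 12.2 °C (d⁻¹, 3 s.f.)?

k_a ≈ 0.747 d⁻¹

k_a(T₂) = k_a(T₁) · θ^(T₂−T₁) = 1.05 × 1.025^(12.2−26.0)
= 1.05 × 1.025^-13.8 = 1.05 × 0.7112 = 0.7468 d⁻¹.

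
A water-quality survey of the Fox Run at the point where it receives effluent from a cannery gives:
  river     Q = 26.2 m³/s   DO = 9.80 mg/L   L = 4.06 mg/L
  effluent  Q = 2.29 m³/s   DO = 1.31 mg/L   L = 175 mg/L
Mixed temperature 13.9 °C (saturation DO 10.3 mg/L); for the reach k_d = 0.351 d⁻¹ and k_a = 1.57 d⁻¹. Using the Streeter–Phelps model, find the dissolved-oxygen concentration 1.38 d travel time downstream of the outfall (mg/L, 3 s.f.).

Mixed DO = (26.2×9.80 + 2.29×1.31)/(26.2+2.29) = 259.8/28.49 = 9.118 mg/L.
Mixed L₀ = (26.2×4.06 + 2.29×175)/(28.49) = 507.1/28.49 = 17.80 mg/L.
Initial deficit D₀ = C_s − DO₀ = 10.3 − 9.118 = 1.182 mg/L.
D(1.38) = [0.351×17.80/(1.57−0.351)](e^(−0.351×1.38) − e^(−1.57×1.38)) + 1.182 e^(−1.57×1.38)
= 5.125 × (0.6161 − 0.1146) + 1.182 × 0.1146 = 2.706 mg/L.
DO = 10.3 − 2.706 = 7.594 mg/L.

DO ≈ 7.59 mg/L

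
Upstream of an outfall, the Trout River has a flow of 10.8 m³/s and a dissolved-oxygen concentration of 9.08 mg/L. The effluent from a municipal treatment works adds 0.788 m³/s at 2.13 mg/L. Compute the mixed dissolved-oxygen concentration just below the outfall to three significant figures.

8.61 mg/L

Flow-weighted mixing: C = (Q_r C_r + Q_w C_w)/(Q_r + Q_w)
= (10.8×9.08 + 0.788×2.13)/(10.8 + 0.788) = 99.74/11.59 = 8.607 mg/L.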